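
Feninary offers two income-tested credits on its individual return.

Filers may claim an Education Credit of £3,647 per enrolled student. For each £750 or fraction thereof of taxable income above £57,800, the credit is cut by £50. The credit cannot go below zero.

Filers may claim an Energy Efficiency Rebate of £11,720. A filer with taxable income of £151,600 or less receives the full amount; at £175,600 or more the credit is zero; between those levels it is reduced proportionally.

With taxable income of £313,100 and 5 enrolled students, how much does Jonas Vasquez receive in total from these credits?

Education Credit: base = 5 × £3,647 = £18,235. income exceeds £57,800 by £255,300, which is 341 full-or-partial £750 increments; reduction = 341 × £50 = £17,050, leaving £1,185.
Energy Efficiency Rebate: £313,100 is at or above £175,600, so the credit is £0.
Total: £1,185 + £0 = £1,185.

£1,185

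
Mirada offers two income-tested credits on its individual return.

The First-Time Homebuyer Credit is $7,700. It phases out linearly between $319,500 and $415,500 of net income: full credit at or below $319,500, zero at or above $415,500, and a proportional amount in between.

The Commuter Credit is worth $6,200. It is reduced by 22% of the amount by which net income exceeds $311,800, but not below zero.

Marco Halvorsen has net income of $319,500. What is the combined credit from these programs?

First-Time Homebuyer Credit: $319,500 is at or below the $319,500 threshold, so the full $7,700 applies.
Commuter Credit: 22% of the $7,700 excess over $311,800 is $1,694; credit = $6,200 − $1,694 = $4,506.
Total: $7,700 + $4,506 = $12,206.

$12,206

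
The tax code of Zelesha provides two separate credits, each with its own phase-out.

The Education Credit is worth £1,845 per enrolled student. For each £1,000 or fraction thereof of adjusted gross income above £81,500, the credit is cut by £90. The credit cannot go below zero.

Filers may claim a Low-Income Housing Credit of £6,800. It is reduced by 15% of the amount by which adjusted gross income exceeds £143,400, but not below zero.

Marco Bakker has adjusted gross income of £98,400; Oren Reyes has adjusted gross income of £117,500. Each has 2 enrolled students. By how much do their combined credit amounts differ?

Marco (£98,400): Education Credit: base = 2 × £1,845 = £3,690. income exceeds £81,500 by £16,900, which is 17 full-or-partial £1,000 increments; reduction = 17 × £90 = £1,530, leaving £2,160. Low-Income Housing Credit: £98,400 is at or below the £143,400 threshold, so the full £6,800 applies. total £2,160 + £6,800 = £8,960
Oren (£117,500): Education Credit: base = 2 × £1,845 = £3,690. income exceeds £81,500 by £36,000, which is 36 full-or-partial £1,000 increments; reduction = 36 × £90 = £3,240, leaving £450. Low-Income Housing Credit: £117,500 is at or below the £143,400 threshold, so the full £6,800 applies. total £450 + £6,800 = £7,250
Difference: |£8,960 − £7,250| = £1,710.

£1,710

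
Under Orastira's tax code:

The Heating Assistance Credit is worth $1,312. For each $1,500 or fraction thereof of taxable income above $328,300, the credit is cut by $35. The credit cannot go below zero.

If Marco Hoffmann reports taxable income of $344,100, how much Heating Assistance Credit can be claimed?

Heating Assistance Credit: income exceeds $328,300 by $15,800, which is 11 full-or-partial $1,500 increments; reduction = 11 × $35 = $385, leaving $927.

$927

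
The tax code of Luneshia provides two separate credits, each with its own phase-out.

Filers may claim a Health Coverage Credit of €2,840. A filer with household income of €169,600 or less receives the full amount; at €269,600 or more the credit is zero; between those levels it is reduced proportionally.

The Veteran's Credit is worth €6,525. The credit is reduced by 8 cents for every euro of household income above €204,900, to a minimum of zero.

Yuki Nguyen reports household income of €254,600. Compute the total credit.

€2,975

Health Coverage Credit: €254,600 is €85,000 into a €100,000 phase-out range, leaving 15,000/100,000 of the credit: €2,840 × 15,000/100,000 = €426.
Veteran's Credit: 8% of the €49,700 excess over €204,900 is €3,976; credit = €6,525 − €3,976 = €2,549.
Total: €426 + €2,549 = €2,975.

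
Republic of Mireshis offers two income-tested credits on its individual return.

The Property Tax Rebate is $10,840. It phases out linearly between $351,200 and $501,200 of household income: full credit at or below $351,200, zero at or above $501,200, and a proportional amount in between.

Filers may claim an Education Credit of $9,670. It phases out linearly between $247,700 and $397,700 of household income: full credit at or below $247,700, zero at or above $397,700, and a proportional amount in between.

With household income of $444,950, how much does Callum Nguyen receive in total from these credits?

$4,065

Property Tax Rebate: $444,950 is $93,750 into a $150,000 phase-out range, leaving 56,250/150,000 of the credit: $10,840 × 56,250/150,000 = $4,065.
Education Credit: $444,950 is at or above $397,700, so the credit is $0.
Total: $4,065 + $0 = $4,065.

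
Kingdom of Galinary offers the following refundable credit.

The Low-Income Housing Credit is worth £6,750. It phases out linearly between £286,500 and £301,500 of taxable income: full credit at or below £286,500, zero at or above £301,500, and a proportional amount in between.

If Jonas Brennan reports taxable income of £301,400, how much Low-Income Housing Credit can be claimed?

Low-Income Housing Credit: £301,400 is £14,900 into a £15,000 phase-out range, leaving 100/15,000 of the credit: £6,750 × 100/15,000 = £45.

£45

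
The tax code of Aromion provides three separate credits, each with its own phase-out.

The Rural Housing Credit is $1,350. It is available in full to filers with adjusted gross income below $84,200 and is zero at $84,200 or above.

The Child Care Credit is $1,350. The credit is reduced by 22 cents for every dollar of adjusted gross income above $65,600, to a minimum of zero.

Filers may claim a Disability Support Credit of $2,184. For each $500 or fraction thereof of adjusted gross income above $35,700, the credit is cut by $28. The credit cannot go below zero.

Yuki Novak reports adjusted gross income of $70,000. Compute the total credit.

Rural Housing Credit: $70,000 is below the $84,200 cutoff, so the full $1,350 applies.
Child Care Credit: 22% of the $4,400 excess over $65,600 is $968; credit = $1,350 − $968 = $382.
Disability Support Credit: income exceeds $35,700 by $34,300, which is 69 full-or-partial $500 increments; reduction = 69 × $28 = $1,932, leaving $252.
Total: $1,350 + $382 + $252 = $1,984.

$1,984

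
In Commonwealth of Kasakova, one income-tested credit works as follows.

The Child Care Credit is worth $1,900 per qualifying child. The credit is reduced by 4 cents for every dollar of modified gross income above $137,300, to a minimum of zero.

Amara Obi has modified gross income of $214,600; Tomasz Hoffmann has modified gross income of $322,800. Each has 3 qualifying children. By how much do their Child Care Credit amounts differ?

Amara ($214,600): Child Care Credit: base = 3 × $1,900 = $5,700. 4% of the $77,300 excess over $137,300 is $3,092; credit = $5,700 − $3,092 = $2,608.
Tomasz ($322,800): Child Care Credit: base = 3 × $1,900 = $5,700. 4% of the $185,500 excess over $137,300 is $7,420 ≥ base, so the credit is $0.
Difference: |$2,608 − $0| = $2,608.

$2,608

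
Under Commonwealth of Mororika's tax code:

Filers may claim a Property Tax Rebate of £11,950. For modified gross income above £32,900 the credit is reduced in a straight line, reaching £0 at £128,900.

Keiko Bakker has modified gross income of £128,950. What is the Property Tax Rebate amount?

£0

Property Tax Rebate: £128,950 is at or above £128,900, so the credit is £0.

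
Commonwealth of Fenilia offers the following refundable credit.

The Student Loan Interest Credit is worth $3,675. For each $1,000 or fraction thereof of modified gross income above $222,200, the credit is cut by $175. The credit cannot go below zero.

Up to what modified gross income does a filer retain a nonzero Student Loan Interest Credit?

After 20 increments the reduction is 20 × $175 = $3,500, leaving $175; one more increment wipes it out. Increment 20 ends at excess 20 × $1,000 = $20,000, so the highest qualifying income is $222,200 + $20,000 = $242,200.

$242,200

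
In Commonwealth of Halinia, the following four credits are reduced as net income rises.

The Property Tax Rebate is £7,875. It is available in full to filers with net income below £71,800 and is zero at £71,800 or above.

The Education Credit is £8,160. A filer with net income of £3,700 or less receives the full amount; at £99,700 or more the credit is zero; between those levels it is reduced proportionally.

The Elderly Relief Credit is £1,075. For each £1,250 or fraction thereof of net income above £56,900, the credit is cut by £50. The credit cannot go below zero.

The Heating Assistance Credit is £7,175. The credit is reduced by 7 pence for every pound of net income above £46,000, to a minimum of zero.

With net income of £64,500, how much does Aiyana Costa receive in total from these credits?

£17,472

Property Tax Rebate: £64,500 is below the £71,800 cutoff, so the full £7,875 applies.
Education Credit: £64,500 is £60,800 into a £96,000 phase-out range, leaving 35,200/96,000 of the credit: £8,160 × 35,200/96,000 = £2,992.
Elderly Relief Credit: income exceeds £56,900 by £7,600, which is 7 full-or-partial £1,250 increments; reduction = 7 × £50 = £350, leaving £725.
Heating Assistance Credit: 7% of the £18,500 excess over £46,000 is £1,295; credit = £7,175 − £1,295 = £5,880.
Total: £7,875 + £2,992 + £725 + £5,880 = £17,472.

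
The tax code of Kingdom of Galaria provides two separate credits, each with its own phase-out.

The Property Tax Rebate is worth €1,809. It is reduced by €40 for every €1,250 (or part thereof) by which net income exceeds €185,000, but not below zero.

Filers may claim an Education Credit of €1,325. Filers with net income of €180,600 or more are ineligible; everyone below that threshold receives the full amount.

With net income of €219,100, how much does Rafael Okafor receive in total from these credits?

Property Tax Rebate: income exceeds €185,000 by €34,100, which is 28 full-or-partial €1,250 increments; reduction = 28 × €40 = €1,120, leaving €689.
Education Credit: €219,100 meets or exceeds the €180,600 cutoff, so the credit is €0.
Total: €689 + €0 = €689.

€689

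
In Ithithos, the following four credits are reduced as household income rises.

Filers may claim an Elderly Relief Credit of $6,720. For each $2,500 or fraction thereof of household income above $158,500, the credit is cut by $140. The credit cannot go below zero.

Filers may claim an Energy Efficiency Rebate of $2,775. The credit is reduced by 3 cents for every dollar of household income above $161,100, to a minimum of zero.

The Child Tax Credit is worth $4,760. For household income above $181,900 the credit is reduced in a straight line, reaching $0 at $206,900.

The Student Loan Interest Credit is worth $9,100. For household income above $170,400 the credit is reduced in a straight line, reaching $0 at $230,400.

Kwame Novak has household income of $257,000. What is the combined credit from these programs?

$1,120

Elderly Relief Credit: income exceeds $158,500 by $98,500, which is 40 full-or-partial $2,500 increments; reduction = 40 × $140 = $5,600, leaving $1,120.
Energy Efficiency Rebate: 3% of the $95,900 excess over $161,100 is $2,877 ≥ base, so the credit is $0.
Child Tax Credit: $257,000 is at or above $206,900, so the credit is $0.
Student Loan Interest Credit: $257,000 is at or above $230,400, so the credit is $0.
Total: $1,120 + $0 + $0 + $0 = $1,120.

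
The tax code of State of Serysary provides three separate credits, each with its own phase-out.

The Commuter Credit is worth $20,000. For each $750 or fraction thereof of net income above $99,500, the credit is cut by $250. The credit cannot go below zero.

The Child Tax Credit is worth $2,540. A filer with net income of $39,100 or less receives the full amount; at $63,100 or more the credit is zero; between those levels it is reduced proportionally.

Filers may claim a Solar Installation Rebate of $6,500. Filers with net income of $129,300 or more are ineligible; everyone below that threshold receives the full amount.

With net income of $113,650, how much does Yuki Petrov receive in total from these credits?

$21,750

Commuter Credit: income exceeds $99,500 by $14,150, which is 19 full-or-partial $750 increments; reduction = 19 × $250 = $4,750, leaving $15,250.
Child Tax Credit: $113,650 is at or above $63,100, so the credit is $0.
Solar Installation Rebate: $113,650 is below the $129,300 cutoff, so the full $6,500 applies.
Total: $15,250 + $0 + $6,500 = $21,750.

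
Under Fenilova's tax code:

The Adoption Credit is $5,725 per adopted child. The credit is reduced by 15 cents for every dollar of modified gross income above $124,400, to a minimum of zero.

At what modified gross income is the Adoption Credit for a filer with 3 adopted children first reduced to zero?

$238,900

Full credit = 3 × $5,725 = $17,175.
The credit falls by 15% of each dollar above $124,400, so it reaches zero when the excess is $17,175 / 15% = $114,500: income = $124,400 + $114,500 = $238,900.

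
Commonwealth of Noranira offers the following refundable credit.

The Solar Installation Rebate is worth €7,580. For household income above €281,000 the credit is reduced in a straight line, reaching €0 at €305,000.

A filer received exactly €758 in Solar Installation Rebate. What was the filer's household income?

€758 is 758/7,580 of the full €7,580, so 6,822/7,580 of the €24,000 range has been used: income = €281,000 + €24,000 × 6,822/7,580 = €302,600.

€302,600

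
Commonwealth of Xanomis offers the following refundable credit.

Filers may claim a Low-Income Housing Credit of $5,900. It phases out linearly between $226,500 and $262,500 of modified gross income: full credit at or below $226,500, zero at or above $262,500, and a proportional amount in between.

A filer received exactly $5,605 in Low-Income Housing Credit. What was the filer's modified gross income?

$5,605 is 5,605/5,900 of the full $5,900, so 295/5,900 of the $36,000 range has been used: income = $226,500 + $36,000 × 295/5,900 = $228,300.

$228,300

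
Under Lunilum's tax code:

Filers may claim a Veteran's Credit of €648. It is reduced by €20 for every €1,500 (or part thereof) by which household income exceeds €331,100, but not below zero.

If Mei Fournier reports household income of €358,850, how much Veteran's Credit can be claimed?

Veteran's Credit: income exceeds €331,100 by €27,750, which is 19 full-or-partial €1,500 increments; reduction = 19 × €20 = €380, leaving €268.

€268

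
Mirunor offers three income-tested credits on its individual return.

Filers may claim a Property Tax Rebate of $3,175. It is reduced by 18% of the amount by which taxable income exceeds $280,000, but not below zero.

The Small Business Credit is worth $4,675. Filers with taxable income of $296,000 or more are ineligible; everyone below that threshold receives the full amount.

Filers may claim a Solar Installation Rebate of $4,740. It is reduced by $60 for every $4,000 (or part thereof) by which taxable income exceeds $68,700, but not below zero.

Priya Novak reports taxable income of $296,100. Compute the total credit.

$1,597

Property Tax Rebate: 18% of the $16,100 excess over $280,000 is $2,898; credit = $3,175 − $2,898 = $277.
Small Business Credit: $296,100 meets or exceeds the $296,000 cutoff, so the credit is $0.
Solar Installation Rebate: income exceeds $68,700 by $227,400, which is 57 full-or-partial $4,000 increments; reduction = 57 × $60 = $3,420, leaving $1,320.
Total: $277 + $0 + $1,320 = $1,597.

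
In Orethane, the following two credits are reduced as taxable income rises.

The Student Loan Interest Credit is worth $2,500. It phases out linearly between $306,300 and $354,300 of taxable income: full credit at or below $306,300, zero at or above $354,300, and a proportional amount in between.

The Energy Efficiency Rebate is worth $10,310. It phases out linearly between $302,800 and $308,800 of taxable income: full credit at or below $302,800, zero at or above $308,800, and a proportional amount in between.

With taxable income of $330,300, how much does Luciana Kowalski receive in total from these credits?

Student Loan Interest Credit: $330,300 is $24,000 into a $48,000 phase-out range, leaving 24,000/48,000 of the credit: $2,500 × 24,000/48,000 = $1,250.
Energy Efficiency Rebate: $330,300 is at or above $308,800, so the credit is $0.
Total: $1,250 + $0 = $1,250.

$1,250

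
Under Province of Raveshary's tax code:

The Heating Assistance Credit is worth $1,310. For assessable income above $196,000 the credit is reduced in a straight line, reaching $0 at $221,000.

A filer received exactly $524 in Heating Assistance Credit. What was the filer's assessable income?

$524 is 524/1,310 of the full $1,310, so 786/1,310 of the $25,000 range has been used: income = $196,000 + $25,000 × 786/1,310 = $211,000.

$211,000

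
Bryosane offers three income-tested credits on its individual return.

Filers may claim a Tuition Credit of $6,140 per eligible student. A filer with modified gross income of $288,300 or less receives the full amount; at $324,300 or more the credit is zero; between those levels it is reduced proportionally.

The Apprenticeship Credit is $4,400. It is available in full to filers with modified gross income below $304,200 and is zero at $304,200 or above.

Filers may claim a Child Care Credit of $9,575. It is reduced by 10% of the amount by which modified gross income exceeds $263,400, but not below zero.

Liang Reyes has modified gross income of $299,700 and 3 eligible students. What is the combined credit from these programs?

Tuition Credit: base = 3 × $6,140 = $18,420. $299,700 is $11,400 into a $36,000 phase-out range, leaving 24,600/36,000 of the credit: $18,420 × 24,600/36,000 = $12,587.
Apprenticeship Credit: $299,700 is below the $304,200 cutoff, so the full $4,400 applies.
Child Care Credit: 10% of the $36,300 excess over $263,400 is $3,630; credit = $9,575 − $3,630 = $5,945.
Total: $12,587 + $4,400 + $5,945 = $22,932.

$22,932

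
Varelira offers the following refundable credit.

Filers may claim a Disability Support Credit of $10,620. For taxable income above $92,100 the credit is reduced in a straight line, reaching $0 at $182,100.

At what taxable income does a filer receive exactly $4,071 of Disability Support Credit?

$147,600

$4,071 is 4,071/10,620 of the full $10,620, so 6,549/10,620 of the $90,000 range has been used: income = $92,100 + $90,000 × 6,549/10,620 = $147,600.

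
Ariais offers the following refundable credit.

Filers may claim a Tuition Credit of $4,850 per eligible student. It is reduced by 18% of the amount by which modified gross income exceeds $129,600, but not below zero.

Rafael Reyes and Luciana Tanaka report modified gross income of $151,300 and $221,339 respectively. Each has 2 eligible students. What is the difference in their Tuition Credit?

$5,794

Rafael ($151,300): Tuition Credit: base = 2 × $4,850 = $9,700. 18% of the $21,700 excess over $129,600 is $3,906; credit = $9,700 − $3,906 = $5,794.
Luciana ($221,339): Tuition Credit: base = 2 × $4,850 = $9,700. 18% of the $91,739 excess over $129,600 is $16,513.02 ≥ base, so the credit is $0.
Difference: |$5,794 − $0| = $5,794.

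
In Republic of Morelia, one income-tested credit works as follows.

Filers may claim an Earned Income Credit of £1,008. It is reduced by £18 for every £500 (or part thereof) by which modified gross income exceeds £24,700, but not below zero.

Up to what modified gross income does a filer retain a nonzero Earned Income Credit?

£52,200

After 55 increments the reduction is 55 × £18 = £990, leaving £18; one more increment wipes it out. Increment 55 ends at excess 55 × £500 = £27,500, so the highest qualifying income is £24,700 + £27,500 = £52,200.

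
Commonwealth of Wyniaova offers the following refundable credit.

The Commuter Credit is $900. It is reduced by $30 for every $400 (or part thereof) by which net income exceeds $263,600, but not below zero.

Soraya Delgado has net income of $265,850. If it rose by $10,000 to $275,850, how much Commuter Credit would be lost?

At $265,850 — income exceeds $263,600 by $2,250, which is 6 full-or-partial $400 increments; reduction = 6 × $30 = $180, leaving $720.
At $275,850 — income exceeds $263,600 by $12,250 → 31 increments × $30 = $930 ≥ base, so the credit is $0.
Lost: $720 − $0 = $720.

$720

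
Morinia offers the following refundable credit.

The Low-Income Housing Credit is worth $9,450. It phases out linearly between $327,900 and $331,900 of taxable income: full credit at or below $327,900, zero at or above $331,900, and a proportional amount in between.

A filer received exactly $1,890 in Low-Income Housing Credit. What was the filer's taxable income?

$331,100

$1,890 is 1,890/9,450 of the full $9,450, so 7,560/9,450 of the $4,000 range has been used: income = $327,900 + $4,000 × 7,560/9,450 = $331,100.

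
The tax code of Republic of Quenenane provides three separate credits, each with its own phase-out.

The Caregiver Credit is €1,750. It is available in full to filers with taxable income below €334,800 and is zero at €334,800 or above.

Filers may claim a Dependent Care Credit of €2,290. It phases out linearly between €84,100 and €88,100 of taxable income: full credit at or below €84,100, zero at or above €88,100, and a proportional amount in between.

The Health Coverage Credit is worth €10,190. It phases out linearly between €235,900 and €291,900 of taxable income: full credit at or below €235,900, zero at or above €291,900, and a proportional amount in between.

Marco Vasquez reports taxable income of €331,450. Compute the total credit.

€1,750

Caregiver Credit: €331,450 is below the €334,800 cutoff, so the full €1,750 applies.
Dependent Care Credit: €331,450 is at or above €88,100, so the credit is €0.
Health Coverage Credit: €331,450 is at or above €291,900, so the credit is €0.
Total: €1,750 + €0 + €0 = €1,750.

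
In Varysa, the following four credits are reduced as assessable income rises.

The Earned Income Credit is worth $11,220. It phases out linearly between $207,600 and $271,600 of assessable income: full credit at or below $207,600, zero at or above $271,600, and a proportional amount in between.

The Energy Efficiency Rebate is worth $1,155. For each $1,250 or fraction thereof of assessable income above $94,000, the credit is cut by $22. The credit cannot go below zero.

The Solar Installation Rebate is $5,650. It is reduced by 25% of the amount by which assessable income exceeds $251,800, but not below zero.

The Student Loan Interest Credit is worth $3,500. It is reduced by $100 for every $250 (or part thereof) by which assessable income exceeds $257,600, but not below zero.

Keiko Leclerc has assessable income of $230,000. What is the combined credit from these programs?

$16,443

Earned Income Credit: $230,000 is $22,400 into a $64,000 phase-out range, leaving 41,600/64,000 of the credit: $11,220 × 41,600/64,000 = $7,293.
Energy Efficiency Rebate: income exceeds $94,000 by $136,000 → 109 increments × $22 = $2,398 ≥ base, so the credit is $0.
Solar Installation Rebate: $230,000 is at or below the $251,800 threshold, so the full $5,650 applies.
Student Loan Interest Credit: $230,000 is at or below the $257,600 threshold, so the full $3,500 applies.
Total: $7,293 + $0 + $5,650 + $3,500 = $16,443.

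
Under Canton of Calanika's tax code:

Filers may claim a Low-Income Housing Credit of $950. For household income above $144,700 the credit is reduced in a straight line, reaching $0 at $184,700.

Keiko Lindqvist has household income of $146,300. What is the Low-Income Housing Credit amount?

Low-Income Housing Credit: $146,300 is $1,600 into a $40,000 phase-out range, leaving 38,400/40,000 of the credit: $950 × 38,400/40,000 = $912.

$912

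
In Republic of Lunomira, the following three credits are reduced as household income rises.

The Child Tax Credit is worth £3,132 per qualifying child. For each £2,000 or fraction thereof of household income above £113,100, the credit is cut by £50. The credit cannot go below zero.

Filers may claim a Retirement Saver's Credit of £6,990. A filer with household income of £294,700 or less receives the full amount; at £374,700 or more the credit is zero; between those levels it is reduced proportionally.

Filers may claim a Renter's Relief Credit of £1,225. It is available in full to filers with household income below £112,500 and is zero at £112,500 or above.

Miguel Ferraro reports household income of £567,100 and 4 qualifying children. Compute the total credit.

£1,178

Child Tax Credit: base = 4 × £3,132 = £12,528. income exceeds £113,100 by £454,000, which is 227 full-or-partial £2,000 increments; reduction = 227 × £50 = £11,350, leaving £1,178.
Retirement Saver's Credit: £567,100 is at or above £374,700, so the credit is £0.
Renter's Relief Credit: £567,100 meets or exceeds the £112,500 cutoff, so the credit is £0.
Total: £1,178 + £0 + £0 = £1,178.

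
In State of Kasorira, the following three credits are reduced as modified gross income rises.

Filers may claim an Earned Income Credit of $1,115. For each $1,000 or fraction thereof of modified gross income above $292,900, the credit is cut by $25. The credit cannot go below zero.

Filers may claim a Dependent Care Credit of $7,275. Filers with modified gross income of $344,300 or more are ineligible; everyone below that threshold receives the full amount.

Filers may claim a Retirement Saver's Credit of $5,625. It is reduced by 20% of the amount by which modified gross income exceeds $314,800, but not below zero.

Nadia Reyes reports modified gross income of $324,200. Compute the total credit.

$11,335

Earned Income Credit: income exceeds $292,900 by $31,300, which is 32 full-or-partial $1,000 increments; reduction = 32 × $25 = $800, leaving $315.
Dependent Care Credit: $324,200 is below the $344,300 cutoff, so the full $7,275 applies.
Retirement Saver's Credit: 20% of the $9,400 excess over $314,800 is $1,880; credit = $5,625 − $1,880 = $3,745.
Total: $315 + $7,275 + $3,745 = $11,335.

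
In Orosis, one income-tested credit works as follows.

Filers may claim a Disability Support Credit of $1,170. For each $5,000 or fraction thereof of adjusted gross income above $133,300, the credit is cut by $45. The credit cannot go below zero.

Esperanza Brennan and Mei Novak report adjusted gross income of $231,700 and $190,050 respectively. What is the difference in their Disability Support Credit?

Esperanza ($231,700): Disability Support Credit: income exceeds $133,300 by $98,400, which is 20 full-or-partial $5,000 increments; reduction = 20 × $45 = $900, leaving $270.
Mei ($190,050): Disability Support Credit: income exceeds $133,300 by $56,750, which is 12 full-or-partial $5,000 increments; reduction = 12 × $45 = $540, leaving $630.
Difference: |$270 − $630| = $360.

$360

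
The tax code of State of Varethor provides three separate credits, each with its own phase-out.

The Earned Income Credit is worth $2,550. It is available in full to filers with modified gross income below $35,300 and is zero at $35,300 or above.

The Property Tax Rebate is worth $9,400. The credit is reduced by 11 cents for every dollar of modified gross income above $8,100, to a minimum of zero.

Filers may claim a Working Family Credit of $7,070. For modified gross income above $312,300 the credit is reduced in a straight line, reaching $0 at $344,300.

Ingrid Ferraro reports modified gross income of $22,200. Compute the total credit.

Earned Income Credit: $22,200 is below the $35,300 cutoff, so the full $2,550 applies.
Property Tax Rebate: 11% of the $14,100 excess over $8,100 is $1,551; credit = $9,400 − $1,551 = $7,849.
Working Family Credit: $22,200 is at or below the $312,300 threshold, so the full $7,070 applies.
Total: $2,550 + $7,849 + $7,070 = $17,469.

$17,469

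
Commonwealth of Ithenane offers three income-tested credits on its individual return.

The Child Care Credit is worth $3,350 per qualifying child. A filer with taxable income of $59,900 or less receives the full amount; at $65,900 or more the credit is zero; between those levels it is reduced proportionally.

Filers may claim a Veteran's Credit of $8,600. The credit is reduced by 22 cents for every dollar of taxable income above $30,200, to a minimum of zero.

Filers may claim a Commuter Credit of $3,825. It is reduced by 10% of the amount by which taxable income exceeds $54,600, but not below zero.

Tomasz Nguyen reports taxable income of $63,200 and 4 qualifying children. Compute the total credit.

$10,335

Child Care Credit: base = 4 × $3,350 = $13,400. $63,200 is $3,300 into a $6,000 phase-out range, leaving 2,700/6,000 of the credit: $13,400 × 2,700/6,000 = $6,030.
Veteran's Credit: 22% of the $33,000 excess over $30,200 is $7,260; credit = $8,600 − $7,260 = $1,340.
Commuter Credit: 10% of the $8,600 excess over $54,600 is $860; credit = $3,825 − $860 = $2,965.
Total: $6,030 + $1,340 + $2,965 = $10,335.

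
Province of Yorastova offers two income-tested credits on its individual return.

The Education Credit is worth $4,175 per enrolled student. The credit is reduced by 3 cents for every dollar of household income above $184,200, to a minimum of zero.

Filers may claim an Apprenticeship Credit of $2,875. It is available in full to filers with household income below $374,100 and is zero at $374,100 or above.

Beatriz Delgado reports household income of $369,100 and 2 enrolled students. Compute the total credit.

Education Credit: base = 2 × $4,175 = $8,350. 3% of the $184,900 excess over $184,200 is $5,547; credit = $8,350 − $5,547 = $2,803.
Apprenticeship Credit: $369,100 is below the $374,100 cutoff, so the full $2,875 applies.
Total: $2,803 + $2,875 = $5,678.

$5,678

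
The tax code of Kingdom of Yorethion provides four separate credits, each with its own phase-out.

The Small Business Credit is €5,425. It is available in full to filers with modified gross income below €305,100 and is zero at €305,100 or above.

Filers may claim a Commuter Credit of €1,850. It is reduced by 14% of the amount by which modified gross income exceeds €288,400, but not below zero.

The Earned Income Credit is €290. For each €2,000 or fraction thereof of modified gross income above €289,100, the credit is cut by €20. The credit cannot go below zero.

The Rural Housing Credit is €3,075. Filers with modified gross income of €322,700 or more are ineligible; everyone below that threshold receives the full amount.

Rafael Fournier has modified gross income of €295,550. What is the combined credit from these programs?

€9,559

Small Business Credit: €295,550 is below the €305,100 cutoff, so the full €5,425 applies.
Commuter Credit: 14% of the €7,150 excess over €288,400 is €1,001; credit = €1,850 − €1,001 = €849.
Earned Income Credit: income exceeds €289,100 by €6,450, which is 4 full-or-partial €2,000 increments; reduction = 4 × €20 = €80, leaving €210.
Rural Housing Credit: €295,550 is below the €322,700 cutoff, so the full €3,075 applies.
Total: €5,425 + €849 + €210 + €3,075 = €9,559.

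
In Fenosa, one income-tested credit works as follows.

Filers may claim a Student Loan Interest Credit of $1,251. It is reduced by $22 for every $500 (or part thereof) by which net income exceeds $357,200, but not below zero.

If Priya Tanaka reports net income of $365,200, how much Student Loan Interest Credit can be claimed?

Student Loan Interest Credit: income exceeds $357,200 by $8,000, which is 16 full-or-partial $500 increments; reduction = 16 × $22 = $352, leaving $899.

$899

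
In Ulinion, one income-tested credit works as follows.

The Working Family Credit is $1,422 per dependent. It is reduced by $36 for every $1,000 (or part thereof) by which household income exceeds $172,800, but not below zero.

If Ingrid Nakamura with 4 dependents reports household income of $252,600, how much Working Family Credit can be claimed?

Working Family Credit: base = 4 × $1,422 = $5,688. income exceeds $172,800 by $79,800, which is 80 full-or-partial $1,000 increments; reduction = 80 × $36 = $2,880, leaving $2,808.

$2,808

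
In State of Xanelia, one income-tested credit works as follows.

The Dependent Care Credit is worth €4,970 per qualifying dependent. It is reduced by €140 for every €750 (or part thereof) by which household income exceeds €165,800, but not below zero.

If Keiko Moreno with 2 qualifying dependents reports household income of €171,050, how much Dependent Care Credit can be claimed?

€8,960

Dependent Care Credit: base = 2 × €4,970 = €9,940. income exceeds €165,800 by €5,250, which is 7 full-or-partial €750 increments; reduction = 7 × €140 = €980, leaving €8,960.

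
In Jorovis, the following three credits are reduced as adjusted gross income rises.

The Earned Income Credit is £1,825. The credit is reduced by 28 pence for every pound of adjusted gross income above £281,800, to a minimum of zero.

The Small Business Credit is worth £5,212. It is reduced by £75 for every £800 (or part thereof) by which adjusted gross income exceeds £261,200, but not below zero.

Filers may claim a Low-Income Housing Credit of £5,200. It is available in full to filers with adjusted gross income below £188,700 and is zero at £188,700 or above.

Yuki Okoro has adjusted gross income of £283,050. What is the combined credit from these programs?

Earned Income Credit: 28% of the £1,250 excess over £281,800 is £350; credit = £1,825 − £350 = £1,475.
Small Business Credit: income exceeds £261,200 by £21,850, which is 28 full-or-partial £800 increments; reduction = 28 × £75 = £2,100, leaving £3,112.
Low-Income Housing Credit: £283,050 meets or exceeds the £188,700 cutoff, so the credit is £0.
Total: £1,475 + £3,112 + £0 = £4,587.

£4,587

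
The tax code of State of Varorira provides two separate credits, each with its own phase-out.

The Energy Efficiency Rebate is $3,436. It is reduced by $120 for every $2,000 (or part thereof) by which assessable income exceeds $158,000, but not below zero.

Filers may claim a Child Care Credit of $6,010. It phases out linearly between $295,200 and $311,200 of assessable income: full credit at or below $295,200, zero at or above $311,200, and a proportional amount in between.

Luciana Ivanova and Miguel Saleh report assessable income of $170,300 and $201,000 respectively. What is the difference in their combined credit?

Luciana ($170,300): Energy Efficiency Rebate: income exceeds $158,000 by $12,300, which is 7 full-or-partial $2,000 increments; reduction = 7 × $120 = $840, leaving $2,596. Child Care Credit: $170,300 is at or below the $295,200 threshold, so the full $6,010 applies. total $2,596 + $6,010 = $8,606
Miguel ($201,000): Energy Efficiency Rebate: income exceeds $158,000 by $43,000, which is 22 full-or-partial $2,000 increments; reduction = 22 × $120 = $2,640, leaving $796. Child Care Credit: $201,000 is at or below the $295,200 threshold, so the full $6,010 applies. total $796 + $6,010 = $6,806
Difference: |$8,606 − $6,806| = $1,800.

$1,800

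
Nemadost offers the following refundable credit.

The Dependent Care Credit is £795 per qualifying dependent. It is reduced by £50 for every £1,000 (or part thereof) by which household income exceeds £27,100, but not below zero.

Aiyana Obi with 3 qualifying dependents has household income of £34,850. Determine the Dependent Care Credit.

Dependent Care Credit: base = 3 × £795 = £2,385. income exceeds £27,100 by £7,750, which is 8 full-or-partial £1,000 increments; reduction = 8 × £50 = £400, leaving £1,985.

£1,985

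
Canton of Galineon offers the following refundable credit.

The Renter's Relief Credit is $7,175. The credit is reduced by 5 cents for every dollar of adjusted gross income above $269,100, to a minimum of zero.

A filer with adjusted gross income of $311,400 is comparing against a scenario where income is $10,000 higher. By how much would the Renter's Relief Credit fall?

At $311,400 — 5% of the $42,300 excess over $269,100 is $2,115; credit = $7,175 − $2,115 = $5,060.
At $321,400 — 5% of the $52,300 excess over $269,100 is $2,615; credit = $7,175 − $2,615 = $4,560.
Lost: $5,060 − $4,560 = $500.

$500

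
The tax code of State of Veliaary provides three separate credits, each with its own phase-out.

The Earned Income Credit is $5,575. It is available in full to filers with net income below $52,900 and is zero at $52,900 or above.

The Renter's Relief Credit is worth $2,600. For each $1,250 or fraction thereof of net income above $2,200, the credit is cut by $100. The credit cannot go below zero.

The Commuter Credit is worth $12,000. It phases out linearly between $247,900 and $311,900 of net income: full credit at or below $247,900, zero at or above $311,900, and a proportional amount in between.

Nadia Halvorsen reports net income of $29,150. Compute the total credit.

$17,975

Earned Income Credit: $29,150 is below the $52,900 cutoff, so the full $5,575 applies.
Renter's Relief Credit: income exceeds $2,200 by $26,950, which is 22 full-or-partial $1,250 increments; reduction = 22 × $100 = $2,200, leaving $400.
Commuter Credit: $29,150 is at or below the $247,900 threshold, so the full $12,000 applies.
Total: $5,575 + $400 + $12,000 = $17,975.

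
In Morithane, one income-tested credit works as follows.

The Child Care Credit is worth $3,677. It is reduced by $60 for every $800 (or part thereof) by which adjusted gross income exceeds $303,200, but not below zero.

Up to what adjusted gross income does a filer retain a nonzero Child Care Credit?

After 61 increments the reduction is 61 × $60 = $3,660, leaving $17; one more increment wipes it out. Increment 61 ends at excess 61 × $800 = $48,800, so the highest qualifying income is $303,200 + $48,800 = $352,000.

$352,000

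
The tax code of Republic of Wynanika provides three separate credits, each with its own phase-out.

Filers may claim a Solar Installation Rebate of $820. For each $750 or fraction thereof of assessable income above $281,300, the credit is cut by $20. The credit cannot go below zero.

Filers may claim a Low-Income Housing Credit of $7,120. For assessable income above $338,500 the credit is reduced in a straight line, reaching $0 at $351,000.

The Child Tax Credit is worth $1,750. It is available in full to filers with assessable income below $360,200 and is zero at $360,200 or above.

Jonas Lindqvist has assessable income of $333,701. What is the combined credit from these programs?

$8,870

Solar Installation Rebate: income exceeds $281,300 by $52,401 → 70 increments × $20 = $1,400 ≥ base, so the credit is $0.
Low-Income Housing Credit: $333,701 is at or below the $338,500 threshold, so the full $7,120 applies.
Child Tax Credit: $333,701 is below the $360,200 cutoff, so the full $1,750 applies.
Total: $0 + $7,120 + $1,750 = $8,870.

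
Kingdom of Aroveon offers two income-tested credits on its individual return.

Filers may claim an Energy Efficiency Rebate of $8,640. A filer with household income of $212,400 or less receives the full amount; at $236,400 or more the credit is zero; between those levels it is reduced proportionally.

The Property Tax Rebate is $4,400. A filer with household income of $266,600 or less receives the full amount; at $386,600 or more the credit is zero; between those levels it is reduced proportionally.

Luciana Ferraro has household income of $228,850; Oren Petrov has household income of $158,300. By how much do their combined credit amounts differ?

$5,922

Luciana ($228,850): Energy Efficiency Rebate: $228,850 is $16,450 into a $24,000 phase-out range, leaving 7,550/24,000 of the credit: $8,640 × 7,550/24,000 = $2,718. Property Tax Rebate: $228,850 is at or below the $266,600 threshold, so the full $4,400 applies. total $2,718 + $4,400 = $7,118
Oren ($158,300): Energy Efficiency Rebate: $158,300 is at or below the $212,400 threshold, so the full $8,640 applies. Property Tax Rebate: $158,300 is at or below the $266,600 threshold, so the full $4,400 applies. total $8,640 + $4,400 = $13,040
Difference: |$7,118 − $13,040| = $5,922.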